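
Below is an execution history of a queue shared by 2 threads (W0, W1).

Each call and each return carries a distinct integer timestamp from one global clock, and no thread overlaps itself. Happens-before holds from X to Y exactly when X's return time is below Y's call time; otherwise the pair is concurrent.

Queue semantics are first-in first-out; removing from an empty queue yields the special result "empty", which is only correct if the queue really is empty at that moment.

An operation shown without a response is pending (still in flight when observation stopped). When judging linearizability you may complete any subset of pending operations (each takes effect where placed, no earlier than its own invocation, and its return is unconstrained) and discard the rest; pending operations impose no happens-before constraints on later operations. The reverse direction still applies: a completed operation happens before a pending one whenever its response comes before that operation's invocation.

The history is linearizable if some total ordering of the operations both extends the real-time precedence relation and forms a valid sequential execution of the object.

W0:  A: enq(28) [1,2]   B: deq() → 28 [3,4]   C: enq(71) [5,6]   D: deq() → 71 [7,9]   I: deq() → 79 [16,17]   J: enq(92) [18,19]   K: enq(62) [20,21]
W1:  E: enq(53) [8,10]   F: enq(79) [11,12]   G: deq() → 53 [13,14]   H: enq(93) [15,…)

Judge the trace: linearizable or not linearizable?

linearizable

one valid linearization: A, B, C, D, E, F, G, H, I, J, K
after step 1 (A enq(28)): queue <28>
after step 2 (B deq() → 28): queue <>
after step 3 (C enq(71)): queue <71>
after step 4 (D deq() → 71): queue <>
after step 5 (E enq(53)): queue <53>
after step 6 (F enq(79)): queue <53,79>
after step 7 (G deq() → 53): queue <79>
after step 8 (H enq(93) (pending, included)): queue <79,93>
after step 9 (I deq() → 79): queue <93>
after step 10 (J enq(92)): queue <93,92>
after step 11 (K enq(62)): queue <93,92,62>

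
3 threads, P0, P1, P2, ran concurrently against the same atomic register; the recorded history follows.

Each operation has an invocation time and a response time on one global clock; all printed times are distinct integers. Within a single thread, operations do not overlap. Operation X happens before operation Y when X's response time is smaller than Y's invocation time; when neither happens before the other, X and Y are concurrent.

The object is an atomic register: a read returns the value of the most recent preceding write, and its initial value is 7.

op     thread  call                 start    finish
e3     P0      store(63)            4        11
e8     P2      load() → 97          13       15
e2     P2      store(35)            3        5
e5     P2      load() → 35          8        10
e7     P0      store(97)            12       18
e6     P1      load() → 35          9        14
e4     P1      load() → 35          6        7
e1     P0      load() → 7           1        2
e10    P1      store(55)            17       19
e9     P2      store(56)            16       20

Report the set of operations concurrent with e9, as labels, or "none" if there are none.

e9 spans [16,20]; an op avoiding the whole window 16..20 is ordered, any other is concurrent
e1 [1,2]: before
e2 [3,5]: before
e3 [4,11]: before
e4 [6,7]: before
e5 [8,10]: before
e6 [9,14]: before
e7 [12,18]: concurrent
e8 [13,15]: before
e10 [17,19]: concurrent

e10, e7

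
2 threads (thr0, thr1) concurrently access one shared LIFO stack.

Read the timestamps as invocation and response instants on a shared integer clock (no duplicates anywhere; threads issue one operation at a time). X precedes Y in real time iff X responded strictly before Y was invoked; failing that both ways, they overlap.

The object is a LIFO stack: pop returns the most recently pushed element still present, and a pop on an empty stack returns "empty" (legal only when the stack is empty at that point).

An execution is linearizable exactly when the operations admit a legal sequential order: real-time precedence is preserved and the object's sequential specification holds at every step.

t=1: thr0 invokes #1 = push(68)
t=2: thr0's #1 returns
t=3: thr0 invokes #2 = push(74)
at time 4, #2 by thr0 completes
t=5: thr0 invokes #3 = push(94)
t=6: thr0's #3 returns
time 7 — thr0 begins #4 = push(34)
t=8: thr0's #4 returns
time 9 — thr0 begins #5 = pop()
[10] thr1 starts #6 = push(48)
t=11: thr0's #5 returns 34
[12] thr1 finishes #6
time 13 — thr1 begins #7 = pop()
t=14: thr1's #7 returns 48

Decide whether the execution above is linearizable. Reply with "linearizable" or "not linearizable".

linearizable

a witness: #1, #2, #3, #4, #5, #6, #7
after step 1 (#1 push(68)): stack <68>
after step 2 (#2 push(74)): stack <68,74>
after step 3 (#3 push(94)): stack <68,74,94>
after step 4 (#4 push(34)): stack <68,74,94,34>
after step 5 (#5 pop() → 34): stack <68,74,94>
after step 6 (#6 push(48)): stack <68,74,94,48>
after step 7 (#7 pop() → 48): stack <68,74,94>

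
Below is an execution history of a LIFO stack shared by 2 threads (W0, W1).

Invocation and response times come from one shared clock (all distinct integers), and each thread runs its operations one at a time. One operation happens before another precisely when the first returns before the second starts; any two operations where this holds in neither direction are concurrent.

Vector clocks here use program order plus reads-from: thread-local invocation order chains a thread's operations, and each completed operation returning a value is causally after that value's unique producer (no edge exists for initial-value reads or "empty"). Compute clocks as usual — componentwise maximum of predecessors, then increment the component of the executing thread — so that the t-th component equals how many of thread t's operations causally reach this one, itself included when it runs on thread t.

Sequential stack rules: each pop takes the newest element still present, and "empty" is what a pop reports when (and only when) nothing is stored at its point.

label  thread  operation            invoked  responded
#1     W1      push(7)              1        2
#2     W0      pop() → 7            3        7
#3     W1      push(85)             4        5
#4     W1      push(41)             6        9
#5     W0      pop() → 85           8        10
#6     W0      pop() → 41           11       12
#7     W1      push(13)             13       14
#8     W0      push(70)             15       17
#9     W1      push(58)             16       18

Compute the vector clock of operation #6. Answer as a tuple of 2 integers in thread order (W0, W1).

#1 (invocation 1): nothing precedes it; W1's component alone gives (0, 1)
#3 (invocation 4): componentwise max over VC(#1)=(0, 1), +1 at W1, giving (0, 2)
#2 (invocation 3): componentwise max over VC(#1)=(0, 1), +1 at W0, giving (1, 1)
#4 (invocation 6): componentwise max over VC(#3)=(0, 2), +1 at W1, giving (0, 3)
#7 (invocation 13): componentwise max over VC(#4)=(0, 3), +1 at W1, giving (0, 4)
#5 (invocation 8): componentwise max over VC(#2)=(1, 1), VC(#3)=(0, 2), +1 at W0, giving (2, 2)
#9 (invocation 16): componentwise max over VC(#7)=(0, 4), +1 at W1, giving (0, 5)
#6 (invocation 11): componentwise max over VC(#4)=(0, 3), VC(#5)=(2, 2), +1 at W0, giving (3, 3)
#8 (invocation 15): componentwise max over VC(#6)=(3, 3), +1 at W0, giving (4, 3)
target: VC(#6) = (3, 3)

(3, 3)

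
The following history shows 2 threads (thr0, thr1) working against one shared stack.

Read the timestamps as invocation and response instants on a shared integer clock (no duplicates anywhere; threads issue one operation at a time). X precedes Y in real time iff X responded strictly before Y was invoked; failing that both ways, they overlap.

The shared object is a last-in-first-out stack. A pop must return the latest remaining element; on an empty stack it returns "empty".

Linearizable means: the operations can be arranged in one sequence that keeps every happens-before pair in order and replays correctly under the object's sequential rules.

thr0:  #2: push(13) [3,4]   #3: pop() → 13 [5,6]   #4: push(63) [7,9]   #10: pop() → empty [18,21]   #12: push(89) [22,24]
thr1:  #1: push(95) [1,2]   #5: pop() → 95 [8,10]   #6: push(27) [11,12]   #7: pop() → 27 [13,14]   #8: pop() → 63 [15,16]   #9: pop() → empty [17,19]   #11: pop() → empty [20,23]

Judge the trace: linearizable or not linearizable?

one valid linearization: #1, #2, #3, #5, #4, #6, #7, #8, #9, #10, #11, #12
step 1: #1 push(95) — stack <95>
step 2: #2 push(13) — stack <95,13>
step 3: #3 pop() → 13 — stack <95>
step 4: #5 pop() → 95 — stack <>
step 5: #4 push(63) — stack <63>
step 6: #6 push(27) — stack <63,27>
step 7: #7 pop() → 27 — stack <63>
step 8: #8 pop() → 63 — stack <>
step 9: #9 pop() → empty — stack <>
step 10: #10 pop() → empty — stack <>
step 11: #11 pop() → empty — stack <>
step 12: #12 push(89) — stack <89>

linearizable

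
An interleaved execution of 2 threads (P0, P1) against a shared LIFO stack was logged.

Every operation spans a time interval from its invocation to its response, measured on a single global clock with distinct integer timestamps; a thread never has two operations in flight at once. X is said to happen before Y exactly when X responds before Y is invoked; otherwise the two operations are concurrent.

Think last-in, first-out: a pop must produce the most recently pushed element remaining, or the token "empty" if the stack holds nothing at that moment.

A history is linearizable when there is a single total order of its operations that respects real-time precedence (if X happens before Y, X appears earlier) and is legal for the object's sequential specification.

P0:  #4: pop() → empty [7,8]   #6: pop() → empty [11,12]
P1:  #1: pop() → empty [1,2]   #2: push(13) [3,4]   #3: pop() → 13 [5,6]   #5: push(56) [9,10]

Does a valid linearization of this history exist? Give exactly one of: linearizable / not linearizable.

events 1..11 are fine; event 12 — the response of #6 at time 12 — makes the prefix non-linearizable
exactly one order of the 6 completed ops respects real time; the LIFO stack replay fails
take #1, #2, #3, #4, #5, #6: step 6 already fails, because #6 pop() → empty cannot occur there

not linearizable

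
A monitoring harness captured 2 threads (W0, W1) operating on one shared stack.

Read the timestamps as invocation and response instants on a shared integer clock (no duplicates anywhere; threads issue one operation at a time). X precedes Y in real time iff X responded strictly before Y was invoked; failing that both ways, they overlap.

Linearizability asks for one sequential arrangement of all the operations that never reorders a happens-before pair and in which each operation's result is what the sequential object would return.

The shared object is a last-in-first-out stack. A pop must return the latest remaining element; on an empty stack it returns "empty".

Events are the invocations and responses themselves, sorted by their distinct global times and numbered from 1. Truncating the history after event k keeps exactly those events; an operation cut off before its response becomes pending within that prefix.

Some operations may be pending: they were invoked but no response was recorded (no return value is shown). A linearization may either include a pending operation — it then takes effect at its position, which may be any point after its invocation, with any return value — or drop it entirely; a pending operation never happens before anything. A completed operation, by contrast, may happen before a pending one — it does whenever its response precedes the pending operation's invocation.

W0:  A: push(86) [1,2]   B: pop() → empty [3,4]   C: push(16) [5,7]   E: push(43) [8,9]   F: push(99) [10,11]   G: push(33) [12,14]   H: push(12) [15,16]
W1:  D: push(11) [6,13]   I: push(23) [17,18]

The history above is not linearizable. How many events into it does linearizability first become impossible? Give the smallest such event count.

4

events 1..3 are linearizable; a witness order is A:
after step 1 (A push(86)): stack <86>
once event 4 joins (B's response, time 4), exhaustive search finds no witness
one such order, A, B, breaks at step 2 where B pop() → empty is illegal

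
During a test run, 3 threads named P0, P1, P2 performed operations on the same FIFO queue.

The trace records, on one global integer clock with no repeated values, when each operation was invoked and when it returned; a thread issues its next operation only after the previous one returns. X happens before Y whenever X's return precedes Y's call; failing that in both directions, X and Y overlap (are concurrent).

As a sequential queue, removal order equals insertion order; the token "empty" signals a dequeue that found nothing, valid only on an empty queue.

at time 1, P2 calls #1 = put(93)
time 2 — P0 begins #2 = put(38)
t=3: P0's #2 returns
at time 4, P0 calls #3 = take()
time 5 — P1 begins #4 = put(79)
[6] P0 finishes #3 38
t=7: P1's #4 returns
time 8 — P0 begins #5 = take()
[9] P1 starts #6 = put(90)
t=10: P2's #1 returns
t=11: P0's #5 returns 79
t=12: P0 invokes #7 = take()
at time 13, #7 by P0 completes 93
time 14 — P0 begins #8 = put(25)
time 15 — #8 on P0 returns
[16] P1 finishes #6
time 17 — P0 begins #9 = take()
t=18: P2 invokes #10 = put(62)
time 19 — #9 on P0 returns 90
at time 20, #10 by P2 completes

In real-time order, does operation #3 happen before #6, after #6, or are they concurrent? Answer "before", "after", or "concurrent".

before

#3 spans [4,6], #6 spans [9,16]
resp(#3)=6 < inv(#6)=9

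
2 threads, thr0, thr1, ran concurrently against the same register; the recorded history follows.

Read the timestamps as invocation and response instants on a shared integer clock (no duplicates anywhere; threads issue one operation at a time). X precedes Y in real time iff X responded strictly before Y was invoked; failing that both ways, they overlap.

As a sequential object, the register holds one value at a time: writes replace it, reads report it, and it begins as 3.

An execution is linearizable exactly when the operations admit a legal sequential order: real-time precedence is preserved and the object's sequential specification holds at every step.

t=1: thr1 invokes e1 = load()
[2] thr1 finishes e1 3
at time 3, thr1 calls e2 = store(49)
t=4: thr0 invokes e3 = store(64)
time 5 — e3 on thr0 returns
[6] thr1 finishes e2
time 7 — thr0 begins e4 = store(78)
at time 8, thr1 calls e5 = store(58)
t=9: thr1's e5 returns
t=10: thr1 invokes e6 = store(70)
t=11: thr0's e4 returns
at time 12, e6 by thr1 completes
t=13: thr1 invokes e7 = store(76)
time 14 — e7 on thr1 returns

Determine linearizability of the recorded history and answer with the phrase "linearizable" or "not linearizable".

a witness: e1, e2, e3, e4, e5, e6, e7
after step 1 (e1 load() → 3): value 3
after step 2 (e2 store(49)): value 49
after step 3 (e3 store(64)): value 64
after step 4 (e4 store(78)): value 78
after step 5 (e5 store(58)): value 58
after step 6 (e6 store(70)): value 70
after step 7 (e7 store(76)): value 76

linearizable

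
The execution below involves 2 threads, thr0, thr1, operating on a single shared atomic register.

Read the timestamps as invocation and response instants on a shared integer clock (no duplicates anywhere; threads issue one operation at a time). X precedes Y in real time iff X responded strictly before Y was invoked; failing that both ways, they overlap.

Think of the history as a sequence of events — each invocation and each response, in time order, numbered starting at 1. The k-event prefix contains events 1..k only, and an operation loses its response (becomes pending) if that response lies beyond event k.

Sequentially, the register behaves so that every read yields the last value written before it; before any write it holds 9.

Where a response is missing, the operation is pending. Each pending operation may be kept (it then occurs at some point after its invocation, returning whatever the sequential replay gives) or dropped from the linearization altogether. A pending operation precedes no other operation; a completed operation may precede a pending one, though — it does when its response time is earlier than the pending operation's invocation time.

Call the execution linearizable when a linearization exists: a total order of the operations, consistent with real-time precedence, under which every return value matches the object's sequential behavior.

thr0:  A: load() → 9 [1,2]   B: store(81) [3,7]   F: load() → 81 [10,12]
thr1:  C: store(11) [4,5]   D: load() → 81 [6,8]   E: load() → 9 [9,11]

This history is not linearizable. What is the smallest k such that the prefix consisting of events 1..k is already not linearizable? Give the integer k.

events 1..10 are still linearizable — one witness is A, C, B, D:
after step 1 (A load() → 9): value 9
after step 2 (C store(11)): value 11
after step 3 (B store(81)): value 81
after step 4 (D load() → 81): value 81
at event 11 (E's time-11 response) nothing linearizes any more
no completion choice of the 1 pending operation (F) rescues it — every subset was tried
take A, B, C, D, E (pending dropped): step 4 already fails, because D load() → 81 cannot occur there
take A, C, B, D, E (pending dropped): step 5 already fails, because E load() → 9 cannot occur there

11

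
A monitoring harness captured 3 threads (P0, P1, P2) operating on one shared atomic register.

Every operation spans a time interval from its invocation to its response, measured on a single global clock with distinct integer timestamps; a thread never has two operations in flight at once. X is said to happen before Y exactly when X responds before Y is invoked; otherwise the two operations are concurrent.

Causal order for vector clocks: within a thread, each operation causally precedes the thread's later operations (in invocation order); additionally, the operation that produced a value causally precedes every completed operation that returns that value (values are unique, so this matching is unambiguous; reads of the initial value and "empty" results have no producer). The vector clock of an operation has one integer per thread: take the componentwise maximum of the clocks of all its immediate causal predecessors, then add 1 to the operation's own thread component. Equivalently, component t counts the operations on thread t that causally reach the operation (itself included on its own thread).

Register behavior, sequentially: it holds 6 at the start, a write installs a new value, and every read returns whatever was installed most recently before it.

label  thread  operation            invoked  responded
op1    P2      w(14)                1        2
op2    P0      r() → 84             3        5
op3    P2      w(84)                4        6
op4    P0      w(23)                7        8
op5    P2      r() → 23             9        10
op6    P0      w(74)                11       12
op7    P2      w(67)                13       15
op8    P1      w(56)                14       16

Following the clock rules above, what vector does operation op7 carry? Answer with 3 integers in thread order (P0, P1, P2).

(2, 0, 4)

op1, invoked 1, has no incoming edges; only P2's bump applies → (0, 0, 1)
op8, invoked 14, has no incoming edges; only P1's bump applies → (0, 1, 0)
invoked at 4, op3 merges VC(op1)=(0, 0, 1) and bumps P2's slot → (0, 0, 2)
invoked at 3, op2 merges VC(op3)=(0, 0, 2) and bumps P0's slot → (1, 0, 2)
invoked at 7, op4 merges VC(op2)=(1, 0, 2) and bumps P0's slot → (2, 0, 2)
invoked at 9, op5 merges VC(op3)=(0, 0, 2), VC(op4)=(2, 0, 2) and bumps P2's slot → (2, 0, 3)
invoked at 11, op6 merges VC(op4)=(2, 0, 2) and bumps P0's slot → (3, 0, 2)
invoked at 13, op7 merges VC(op5)=(2, 0, 3) and bumps P2's slot → (2, 0, 4)
target: VC(op7) = (2, 0, 4)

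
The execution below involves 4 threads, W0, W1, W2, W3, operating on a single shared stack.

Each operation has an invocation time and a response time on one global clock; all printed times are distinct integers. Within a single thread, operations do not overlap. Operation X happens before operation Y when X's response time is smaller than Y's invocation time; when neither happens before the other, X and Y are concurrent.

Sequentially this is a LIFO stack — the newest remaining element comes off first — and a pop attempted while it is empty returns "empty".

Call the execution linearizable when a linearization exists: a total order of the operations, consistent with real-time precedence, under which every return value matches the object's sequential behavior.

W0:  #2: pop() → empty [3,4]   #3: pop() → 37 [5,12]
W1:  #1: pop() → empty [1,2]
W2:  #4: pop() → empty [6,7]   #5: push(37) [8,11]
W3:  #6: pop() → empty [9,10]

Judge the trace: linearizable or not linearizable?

witness order: #1, #2, #4, #5, #3, #6
step 1: #1 pop() → empty — stack <>
step 2: #2 pop() → empty — stack <>
step 3: #4 pop() → empty — stack <>
step 4: #5 push(37) — stack <37>
step 5: #3 pop() → 37 — stack <>
step 6: #6 pop() → empty — stack <>

linearizable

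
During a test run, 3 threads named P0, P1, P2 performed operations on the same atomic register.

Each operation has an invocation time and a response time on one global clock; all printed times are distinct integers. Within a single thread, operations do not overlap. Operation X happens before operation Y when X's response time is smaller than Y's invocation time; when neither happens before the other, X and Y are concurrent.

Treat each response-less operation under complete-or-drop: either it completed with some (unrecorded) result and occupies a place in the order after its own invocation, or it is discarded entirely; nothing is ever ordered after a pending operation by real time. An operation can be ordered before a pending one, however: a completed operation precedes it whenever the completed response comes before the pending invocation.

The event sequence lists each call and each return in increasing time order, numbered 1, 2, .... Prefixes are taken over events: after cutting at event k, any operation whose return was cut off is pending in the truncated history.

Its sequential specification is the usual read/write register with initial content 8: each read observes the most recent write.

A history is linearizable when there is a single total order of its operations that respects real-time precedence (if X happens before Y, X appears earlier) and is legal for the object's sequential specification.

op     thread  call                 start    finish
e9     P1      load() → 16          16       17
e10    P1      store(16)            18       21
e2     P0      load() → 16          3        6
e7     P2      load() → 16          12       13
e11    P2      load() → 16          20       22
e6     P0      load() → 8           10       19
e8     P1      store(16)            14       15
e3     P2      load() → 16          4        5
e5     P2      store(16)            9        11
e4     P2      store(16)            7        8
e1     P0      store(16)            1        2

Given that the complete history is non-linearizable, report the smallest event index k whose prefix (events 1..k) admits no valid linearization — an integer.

events 1..18 are linearizable, e.g. via e1, e2, e3, e4, e5, e6, e7, e8, e9:
1. e1 store(16), leaving value 16
2. e2 load() → 16, leaving value 16
3. e3 load() → 16, leaving value 16
4. e4 store(16), leaving value 16
5. e5 store(16), leaving value 16
6. e6 load() (pending, included), leaving value 16
7. e7 load() → 16, leaving value 16
8. e8 store(16), leaving value 16
9. e9 load() → 16, leaving value 16
include event 19 — e6 responding at 19 — and every candidate order breaks
completion choices over the 1 pending operation (e10) were checked; none helps
take e1, e2, e3, e4, e5, e6, e7, e8, e9 (pending dropped): step 6 already fails, because e6 load() → 8 cannot occur there
take e1, e2, e3, e4, e5, e7, e6, e8, e9 (pending dropped): step 7 already fails, because e6 load() → 8 cannot occur there

19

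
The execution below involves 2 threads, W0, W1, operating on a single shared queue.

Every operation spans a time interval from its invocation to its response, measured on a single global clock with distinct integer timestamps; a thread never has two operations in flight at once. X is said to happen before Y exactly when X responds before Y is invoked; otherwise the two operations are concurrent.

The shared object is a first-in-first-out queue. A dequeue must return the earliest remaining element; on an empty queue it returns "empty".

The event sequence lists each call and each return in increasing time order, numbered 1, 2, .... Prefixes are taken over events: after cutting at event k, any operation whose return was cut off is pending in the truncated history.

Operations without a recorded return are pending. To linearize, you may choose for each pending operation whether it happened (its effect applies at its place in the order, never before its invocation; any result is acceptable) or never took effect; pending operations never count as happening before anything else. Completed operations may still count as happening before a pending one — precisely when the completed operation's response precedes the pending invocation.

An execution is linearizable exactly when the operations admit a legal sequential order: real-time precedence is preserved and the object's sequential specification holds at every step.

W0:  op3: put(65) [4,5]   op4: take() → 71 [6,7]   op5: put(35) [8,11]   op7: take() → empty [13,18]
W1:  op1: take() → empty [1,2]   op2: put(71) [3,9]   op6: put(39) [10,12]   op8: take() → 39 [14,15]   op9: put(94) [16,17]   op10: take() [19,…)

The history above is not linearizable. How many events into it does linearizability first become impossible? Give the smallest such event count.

a valid linearization of events 1..17 exists, for instance op1, op2, op3, op4, op6, op5, op7, op8, op9:
1. op1 take() → empty, leaving queue <>
2. op2 put(71), leaving queue <71>
3. op3 put(65), leaving queue <71,65>
4. op4 take() → 71, leaving queue <65>
5. op6 put(39), leaving queue <65,39>
6. op5 put(35), leaving queue <65,39,35>
7. op7 take() (pending, included), leaving queue <39,35>
8. op8 take() → 39, leaving queue <35>
9. op9 put(94), leaving queue <35,94>
once event 18 joins (op7's response, time 18), exhaustive search finds no witness
for example op1, op2, op3, op4, op5, op6, op7, op8, op9 fails at step 7: op7 take() → empty is not legal there
for example op1, op2, op3, op4, op5, op6, op8, op7, op9 fails at step 7: op8 take() → 39 is not legal there

18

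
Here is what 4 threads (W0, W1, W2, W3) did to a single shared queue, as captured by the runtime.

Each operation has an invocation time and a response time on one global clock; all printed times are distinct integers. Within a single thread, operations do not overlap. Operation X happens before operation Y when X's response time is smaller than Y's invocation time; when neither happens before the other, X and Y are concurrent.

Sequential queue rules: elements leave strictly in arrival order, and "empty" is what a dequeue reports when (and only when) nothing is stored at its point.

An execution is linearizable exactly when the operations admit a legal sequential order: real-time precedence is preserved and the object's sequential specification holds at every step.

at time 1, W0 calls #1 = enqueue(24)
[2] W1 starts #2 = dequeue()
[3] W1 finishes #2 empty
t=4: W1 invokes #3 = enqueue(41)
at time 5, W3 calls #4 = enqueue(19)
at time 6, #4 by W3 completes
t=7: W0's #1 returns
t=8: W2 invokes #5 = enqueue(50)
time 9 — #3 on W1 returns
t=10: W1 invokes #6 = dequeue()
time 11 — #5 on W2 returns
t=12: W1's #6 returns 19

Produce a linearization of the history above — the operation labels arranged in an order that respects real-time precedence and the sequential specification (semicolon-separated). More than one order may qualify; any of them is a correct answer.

#2; #4; #1; #3; #5; #6

1. #2 dequeue() → empty, leaving queue <>
2. #4 enqueue(19), leaving queue <19>
3. #1 enqueue(24), leaving queue <19,24>
4. #3 enqueue(41), leaving queue <19,24,41>
5. #5 enqueue(50), leaving queue <19,24,41,50>
6. #6 dequeue() → 19, leaving queue <24,41,50>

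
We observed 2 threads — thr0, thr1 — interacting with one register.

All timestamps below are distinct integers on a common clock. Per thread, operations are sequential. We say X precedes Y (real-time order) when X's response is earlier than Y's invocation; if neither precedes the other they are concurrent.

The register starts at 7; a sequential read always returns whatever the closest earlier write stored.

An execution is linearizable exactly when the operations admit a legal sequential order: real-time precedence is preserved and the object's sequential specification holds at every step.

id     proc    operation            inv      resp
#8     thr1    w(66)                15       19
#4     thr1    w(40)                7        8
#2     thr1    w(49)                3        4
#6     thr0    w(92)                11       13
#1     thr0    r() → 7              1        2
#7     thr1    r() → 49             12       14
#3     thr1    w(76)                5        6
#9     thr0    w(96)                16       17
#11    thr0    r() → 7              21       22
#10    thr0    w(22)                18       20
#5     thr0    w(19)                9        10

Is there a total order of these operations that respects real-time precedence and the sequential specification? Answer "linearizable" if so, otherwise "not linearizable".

not linearizable

events 1..13 are fine; event 14 — the response of #7 at time 14 — makes the prefix non-linearizable
real-time-consistent orders of the 7 completed operations: 2 — all fail the register replay
take #1, #2, #3, #4, #5, #6, #7: step 7 already fails, because #7 r() → 49 cannot occur there
take #1, #2, #3, #4, #5, #7, #6: step 6 already fails, because #7 r() → 49 cannot occur there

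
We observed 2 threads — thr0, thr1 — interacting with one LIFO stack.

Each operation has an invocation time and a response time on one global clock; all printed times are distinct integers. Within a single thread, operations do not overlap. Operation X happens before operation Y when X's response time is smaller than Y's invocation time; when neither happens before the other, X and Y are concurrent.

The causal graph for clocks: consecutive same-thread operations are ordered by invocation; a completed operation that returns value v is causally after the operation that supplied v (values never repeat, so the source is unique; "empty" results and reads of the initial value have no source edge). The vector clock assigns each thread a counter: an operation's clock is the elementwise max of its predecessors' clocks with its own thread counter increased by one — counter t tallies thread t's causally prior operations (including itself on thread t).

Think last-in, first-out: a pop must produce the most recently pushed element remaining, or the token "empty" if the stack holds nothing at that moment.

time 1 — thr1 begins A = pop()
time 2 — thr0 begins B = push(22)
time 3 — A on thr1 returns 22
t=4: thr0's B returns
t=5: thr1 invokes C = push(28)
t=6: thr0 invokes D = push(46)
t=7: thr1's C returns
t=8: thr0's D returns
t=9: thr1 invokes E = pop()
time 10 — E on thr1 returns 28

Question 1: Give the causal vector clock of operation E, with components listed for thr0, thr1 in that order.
(1, 3)

root op B, invoked 2: fresh clock plus thr0's own tick → (1, 0)
merge at A (invoked 1): VC(B)=(1, 0), own-thread bump on thr1 → (1, 1)
merge at D (invoked 6): VC(B)=(1, 0), own-thread bump on thr0 → (2, 0)
merge at C (invoked 5): VC(A)=(1, 1), own-thread bump on thr1 → (1, 2)
merge at E (invoked 9): VC(C)=(1, 2), own-thread bump on thr1 → (1, 3)
target: VC(E) = (1, 3)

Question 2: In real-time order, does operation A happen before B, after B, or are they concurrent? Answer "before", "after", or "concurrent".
concurrent

A spans [1,3], B spans [2,4]
the intervals overlap in both directions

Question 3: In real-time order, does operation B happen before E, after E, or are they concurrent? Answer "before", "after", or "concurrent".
before

B spans [2,4], E spans [9,10]
resp(B)=4 < inv(E)=9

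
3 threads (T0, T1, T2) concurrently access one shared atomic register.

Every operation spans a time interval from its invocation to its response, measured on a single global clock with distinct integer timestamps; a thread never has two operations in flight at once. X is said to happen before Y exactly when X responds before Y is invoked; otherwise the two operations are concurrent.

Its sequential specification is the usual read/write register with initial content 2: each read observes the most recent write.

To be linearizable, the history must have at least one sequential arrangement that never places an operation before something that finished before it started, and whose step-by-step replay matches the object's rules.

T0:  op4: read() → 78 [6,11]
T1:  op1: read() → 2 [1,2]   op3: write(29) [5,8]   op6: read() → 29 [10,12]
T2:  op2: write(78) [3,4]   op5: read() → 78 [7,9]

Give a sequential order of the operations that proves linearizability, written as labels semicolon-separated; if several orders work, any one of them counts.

op1; op2; op4; op5; op3; op6

step 1: op1 read() → 2 — value 2
step 2: op2 write(78) — value 78
step 3: op4 read() → 78 — value 78
step 4: op5 read() → 78 — value 78
step 5: op3 write(29) — value 29
step 6: op6 read() → 29 — value 29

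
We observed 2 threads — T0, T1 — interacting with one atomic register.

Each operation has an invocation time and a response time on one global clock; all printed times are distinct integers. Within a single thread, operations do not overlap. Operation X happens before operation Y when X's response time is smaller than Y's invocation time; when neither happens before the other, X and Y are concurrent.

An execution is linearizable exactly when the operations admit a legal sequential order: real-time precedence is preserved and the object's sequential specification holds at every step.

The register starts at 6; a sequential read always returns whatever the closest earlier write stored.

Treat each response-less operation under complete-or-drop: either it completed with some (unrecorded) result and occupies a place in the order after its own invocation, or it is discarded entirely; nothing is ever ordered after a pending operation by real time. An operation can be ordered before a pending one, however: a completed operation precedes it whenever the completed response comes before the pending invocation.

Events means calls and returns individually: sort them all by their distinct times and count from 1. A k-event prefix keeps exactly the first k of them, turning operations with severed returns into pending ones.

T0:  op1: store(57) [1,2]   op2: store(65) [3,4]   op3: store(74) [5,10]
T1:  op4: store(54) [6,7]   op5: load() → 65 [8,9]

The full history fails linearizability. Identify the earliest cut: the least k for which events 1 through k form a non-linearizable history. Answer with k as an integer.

one valid order for events 1..8 is op1, op2, op3, op4:
after step 1 (op1 store(57)): value 57
after step 2 (op2 store(65)): value 65
after step 3 (op3 store(74) (pending, included)): value 74
after step 4 (op4 store(54)): value 54
with event 9 included (op5 responding at time 9), all real-time-consistent orders fail
including or dropping the 1 pending operation (op3) in any combination fails
one such order, op1, op2, op4, op5 (pending dropped), breaks at step 4 where op5 load() → 65 is illegal

9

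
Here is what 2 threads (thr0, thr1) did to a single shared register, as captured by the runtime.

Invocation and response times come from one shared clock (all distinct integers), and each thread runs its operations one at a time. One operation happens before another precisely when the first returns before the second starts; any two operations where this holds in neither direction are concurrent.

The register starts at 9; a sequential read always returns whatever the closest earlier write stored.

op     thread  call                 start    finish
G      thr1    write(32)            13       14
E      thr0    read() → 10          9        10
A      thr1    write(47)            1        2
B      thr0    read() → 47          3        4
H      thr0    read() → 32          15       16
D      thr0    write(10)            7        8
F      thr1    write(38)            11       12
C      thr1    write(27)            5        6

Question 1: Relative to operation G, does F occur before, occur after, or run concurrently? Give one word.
F spans [11,12], G spans [13,14]
resp(F)=12 < inv(G)=13

before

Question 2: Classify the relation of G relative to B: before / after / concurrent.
G spans [13,14], B spans [3,4]
resp(B)=4 < inv(G)=13

after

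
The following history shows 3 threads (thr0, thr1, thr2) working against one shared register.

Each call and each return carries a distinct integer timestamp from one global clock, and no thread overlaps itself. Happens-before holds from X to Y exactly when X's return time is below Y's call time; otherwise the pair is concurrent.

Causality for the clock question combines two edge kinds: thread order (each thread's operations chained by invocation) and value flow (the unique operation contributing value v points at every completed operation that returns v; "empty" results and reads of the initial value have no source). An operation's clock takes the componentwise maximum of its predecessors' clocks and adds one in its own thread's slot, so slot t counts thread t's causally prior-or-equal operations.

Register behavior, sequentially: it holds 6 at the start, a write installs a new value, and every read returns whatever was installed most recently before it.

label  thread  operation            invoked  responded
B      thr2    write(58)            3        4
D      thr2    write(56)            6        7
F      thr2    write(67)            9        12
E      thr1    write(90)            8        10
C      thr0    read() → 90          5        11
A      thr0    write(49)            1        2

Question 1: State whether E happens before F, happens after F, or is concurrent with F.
concurrent

E spans [8,10], F spans [9,12]
the intervals overlap in both directions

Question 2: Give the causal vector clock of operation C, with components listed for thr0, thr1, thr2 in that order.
(2, 1, 0)

root op B, invoked 3: fresh clock plus thr2's own tick → (0, 0, 1)
root op E, invoked 8: fresh clock plus thr1's own tick → (0, 1, 0)
root op A, invoked 1: fresh clock plus thr0's own tick → (1, 0, 0)
D, invoked 6, takes VC(B)=(0, 0, 1) under max, adds 1 for thr2 → (0, 0, 2)
F, invoked 9, takes VC(D)=(0, 0, 2) under max, adds 1 for thr2 → (0, 0, 3)
C, invoked 5, takes VC(A)=(1, 0, 0), VC(E)=(0, 1, 0) under max, adds 1 for thr0 → (2, 1, 0)
target: VC(C) = (2, 1, 0)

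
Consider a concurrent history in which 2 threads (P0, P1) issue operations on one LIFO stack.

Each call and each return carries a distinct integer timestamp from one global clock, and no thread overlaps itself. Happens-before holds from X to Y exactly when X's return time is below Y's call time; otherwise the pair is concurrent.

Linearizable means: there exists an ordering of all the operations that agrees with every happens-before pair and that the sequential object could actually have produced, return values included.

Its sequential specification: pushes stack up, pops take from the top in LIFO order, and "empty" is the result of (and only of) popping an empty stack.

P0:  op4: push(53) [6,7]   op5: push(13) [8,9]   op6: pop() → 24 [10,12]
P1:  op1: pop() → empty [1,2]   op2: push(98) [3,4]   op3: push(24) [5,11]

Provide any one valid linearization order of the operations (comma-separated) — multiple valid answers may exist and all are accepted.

op1, op2, op4, op5, op3, op6

after step 1 (op1 pop() → empty): stack <>
after step 2 (op2 push(98)): stack <98>
after step 3 (op4 push(53)): stack <98,53>
after step 4 (op5 push(13)): stack <98,53,13>
after step 5 (op3 push(24)): stack <98,53,13,24>
after step 6 (op6 pop() → 24): stack <98,53,13>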